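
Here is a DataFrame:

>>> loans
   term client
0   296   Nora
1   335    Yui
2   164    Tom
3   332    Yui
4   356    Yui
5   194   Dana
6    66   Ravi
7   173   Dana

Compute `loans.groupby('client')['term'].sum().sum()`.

1916

group by client, sum of term:
client
Dana     367
Nora     296
Ravi      66
Tom      164
Yui     1023
Name: term, dtype: int64
So sum() = 1916.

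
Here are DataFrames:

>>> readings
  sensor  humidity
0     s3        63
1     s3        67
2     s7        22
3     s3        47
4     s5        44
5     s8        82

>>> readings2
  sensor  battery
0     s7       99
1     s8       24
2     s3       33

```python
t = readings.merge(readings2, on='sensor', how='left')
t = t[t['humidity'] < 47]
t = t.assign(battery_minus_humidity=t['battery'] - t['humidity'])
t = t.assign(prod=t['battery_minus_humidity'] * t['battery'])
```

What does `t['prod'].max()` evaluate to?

7623.0

merge on 'sensor' (how='left') → 6 rows:
  sensor  humidity  battery
0     s3        63     33.0
1     s3        67     33.0
2     s7        22     99.0
3     s3        47     33.0
4     s5        44      NaN
5     s8        82     24.0
filter rows where humidity < 47:
  sensor  humidity  battery
2     s7        22     99.0
4     s5        44      NaN
add column battery_minus_humidity = t['battery'] - t['humidity']:
  sensor  humidity  battery  battery_minus_humidity
2     s7        22     99.0                    77.0
4     s5        44      NaN                     NaN
add column prod = t['battery_minus_humidity'] * t['battery']:
  sensor  humidity  battery  battery_minus_humidity    prod
2     s7        22     99.0                    77.0  7623.0
4     s5        44      NaN                     NaN     NaN
Reading off the max of column 'prod', we get 7623.0.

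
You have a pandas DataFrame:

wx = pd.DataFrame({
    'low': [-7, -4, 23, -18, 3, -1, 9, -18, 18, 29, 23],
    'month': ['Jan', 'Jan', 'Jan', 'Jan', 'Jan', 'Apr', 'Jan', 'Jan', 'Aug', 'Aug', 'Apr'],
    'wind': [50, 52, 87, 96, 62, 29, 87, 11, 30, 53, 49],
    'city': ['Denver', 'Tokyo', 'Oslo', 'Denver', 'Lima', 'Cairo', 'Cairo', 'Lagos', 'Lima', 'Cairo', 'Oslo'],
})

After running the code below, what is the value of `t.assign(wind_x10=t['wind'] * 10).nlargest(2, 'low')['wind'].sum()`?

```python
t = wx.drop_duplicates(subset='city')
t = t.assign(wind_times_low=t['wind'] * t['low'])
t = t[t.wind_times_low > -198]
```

149

drop duplicate city (keep=first):
   low month  wind    city
0   -7   Jan    50  Denver
1   -4   Jan    52   Tokyo
2   23   Jan    87    Oslo
4    3   Jan    62    Lima
5   -1   Apr    29   Cairo
7  -18   Jan    11   Lagos
add column wind_times_low = t['wind'] * t['low']:
   low month  wind    city  wind_times_low
0   -7   Jan    50  Denver            -350
1   -4   Jan    52   Tokyo            -208
2   23   Jan    87    Oslo            2001
4    3   Jan    62    Lima             186
5   -1   Apr    29   Cairo             -29
7  -18   Jan    11   Lagos            -198
filter rows where wind_times_low > -198:
   low month  wind   city  wind_times_low
2   23   Jan    87   Oslo            2001
4    3   Jan    62   Lima             186
5   -1   Apr    29  Cairo             -29
add column wind_x10 = t['wind'] * 10:
   low month  wind   city  wind_times_low  wind_x10
2   23   Jan    87   Oslo            2001       870
4    3   Jan    62   Lima             186       620
5   -1   Apr    29  Cairo             -29       290
take 2 rows with largest low:
   low month  wind  city  wind_times_low  wind_x10
2   23   Jan    87  Oslo            2001       870
4    3   Jan    62  Lima             186       620
Reading off the sum of column 'wind', we get 149.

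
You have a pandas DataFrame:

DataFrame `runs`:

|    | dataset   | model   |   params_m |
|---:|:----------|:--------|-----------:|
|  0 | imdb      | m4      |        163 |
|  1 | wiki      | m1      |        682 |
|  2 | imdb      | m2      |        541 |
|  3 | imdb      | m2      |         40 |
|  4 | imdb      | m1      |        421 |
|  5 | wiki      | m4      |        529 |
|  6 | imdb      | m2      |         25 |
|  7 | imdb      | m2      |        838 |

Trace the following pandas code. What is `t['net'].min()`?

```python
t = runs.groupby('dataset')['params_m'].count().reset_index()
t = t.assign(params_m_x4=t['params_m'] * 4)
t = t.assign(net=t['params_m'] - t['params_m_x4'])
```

group by dataset, count of params_m:
dataset
imdb    6
wiki    2
Name: params_m, dtype: int64
reset_index():
  dataset  params_m
0    imdb         6
1    wiki         2
add column params_m_x4 = t['params_m'] * 4:
  dataset  params_m  params_m_x4
0    imdb         6           24
1    wiki         2            8
add column net = t['params_m'] - t['params_m_x4']:
  dataset  params_m  params_m_x4  net
0    imdb         6           24  -18
1    wiki         2            8   -6

-18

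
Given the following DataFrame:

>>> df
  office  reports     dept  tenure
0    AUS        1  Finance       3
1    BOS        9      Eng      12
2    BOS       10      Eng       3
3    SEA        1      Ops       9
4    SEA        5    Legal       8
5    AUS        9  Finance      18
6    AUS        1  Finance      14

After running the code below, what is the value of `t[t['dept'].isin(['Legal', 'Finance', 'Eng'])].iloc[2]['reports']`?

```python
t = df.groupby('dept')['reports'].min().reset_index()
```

5

group by dept, min of reports:
dept
Eng        9
Finance    1
Legal      5
Ops        1
Name: reports, dtype: int64
reset_index():
      dept  reports
0      Eng        9
1  Finance        1
2    Legal        5
3      Ops        1
filter rows where dept in ['Legal', 'Finance', 'Eng']:
      dept  reports
0      Eng        9
1  Finance        1
2    Legal        5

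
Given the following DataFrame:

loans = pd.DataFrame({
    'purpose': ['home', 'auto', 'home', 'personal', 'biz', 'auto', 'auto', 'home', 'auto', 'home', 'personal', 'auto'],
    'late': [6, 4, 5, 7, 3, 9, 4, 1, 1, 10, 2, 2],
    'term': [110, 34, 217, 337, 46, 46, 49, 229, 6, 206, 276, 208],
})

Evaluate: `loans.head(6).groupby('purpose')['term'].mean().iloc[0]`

40.0

take first 6 rows:
    purpose  late  term
0      home     6   110
1      auto     4    34
2      home     5   217
3  personal     7   337
4       biz     3    46
5      auto     9    46
group by purpose, mean of term:
purpose
auto         40.0
biz          46.0
home        163.5
personal    337.0
Name: term, dtype: float64
So iloc[0] = 40.0.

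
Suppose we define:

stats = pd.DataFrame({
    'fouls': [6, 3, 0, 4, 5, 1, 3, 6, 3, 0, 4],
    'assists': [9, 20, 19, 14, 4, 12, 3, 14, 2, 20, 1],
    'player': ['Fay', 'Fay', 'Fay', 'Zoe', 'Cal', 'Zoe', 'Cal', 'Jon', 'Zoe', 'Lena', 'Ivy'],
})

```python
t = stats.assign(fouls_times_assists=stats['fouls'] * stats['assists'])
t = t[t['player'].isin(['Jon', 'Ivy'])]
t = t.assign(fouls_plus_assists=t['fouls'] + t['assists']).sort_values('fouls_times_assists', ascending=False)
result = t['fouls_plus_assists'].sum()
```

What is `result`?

add column fouls_times_assists = stats['fouls'] * stats['assists']:
    fouls  assists player  fouls_times_assists
0       6        9    Fay                   54
1       3       20    Fay                   60
2       0       19    Fay                    0
3       4       14    Zoe                   56
4       5        4    Cal                   20
5       1       12    Zoe                   12
6       3        3    Cal                    9
7       6       14    Jon                   84
8       3        2    Zoe                    6
9       0       20   Lena                    0
10      4        1    Ivy                    4
filter rows where player in ['Jon', 'Ivy']:
    fouls  assists player  fouls_times_assists
7       6       14    Jon                   84
10      4        1    Ivy                    4
add column fouls_plus_assists = t['fouls'] + t['assists']:
    fouls  assists player  fouls_times_assists  fouls_plus_assists
7       6       14    Jon                   84                  20
10      4        1    Ivy                    4                   5
sort by fouls_times_assists descending:
    fouls  assists player  fouls_times_assists  fouls_plus_assists
7       6       14    Jon                   84                  20
10      4        1    Ivy                    4                   5
Taking the sum of column 'fouls_plus_assists' gives 25.

25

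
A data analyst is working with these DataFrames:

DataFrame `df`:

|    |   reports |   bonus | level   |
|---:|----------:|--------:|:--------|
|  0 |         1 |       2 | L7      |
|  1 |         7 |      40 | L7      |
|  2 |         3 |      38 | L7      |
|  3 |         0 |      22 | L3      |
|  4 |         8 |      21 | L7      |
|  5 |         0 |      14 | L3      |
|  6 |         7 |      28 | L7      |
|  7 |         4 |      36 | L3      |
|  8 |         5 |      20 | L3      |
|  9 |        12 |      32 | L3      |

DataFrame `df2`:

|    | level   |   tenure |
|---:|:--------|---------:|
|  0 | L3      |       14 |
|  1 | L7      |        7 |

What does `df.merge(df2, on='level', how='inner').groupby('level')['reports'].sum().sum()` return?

merge on 'level' (how='inner') → 10 rows:
   reports  bonus level  tenure
0        1      2    L7       7
1        7     40    L7       7
2        3     38    L7       7
3        0     22    L3      14
4        8     21    L7       7
5        0     14    L3      14
6        7     28    L7       7
7        4     36    L3      14
8        5     20    L3      14
9       12     32    L3      14
group by level, sum of reports:
level
L3    21
L7    26
Name: reports, dtype: int64
Then the sum of the resulting series: 47

47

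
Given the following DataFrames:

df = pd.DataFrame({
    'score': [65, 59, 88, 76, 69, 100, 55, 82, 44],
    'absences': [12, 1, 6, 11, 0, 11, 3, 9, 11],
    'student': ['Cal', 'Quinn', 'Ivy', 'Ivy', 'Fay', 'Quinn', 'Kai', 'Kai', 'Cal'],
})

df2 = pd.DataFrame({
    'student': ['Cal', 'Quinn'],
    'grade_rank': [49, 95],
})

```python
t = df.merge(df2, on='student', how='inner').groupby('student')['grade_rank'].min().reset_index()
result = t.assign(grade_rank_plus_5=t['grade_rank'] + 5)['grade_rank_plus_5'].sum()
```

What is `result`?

merge on 'student' (how='inner') → 4 rows:
   score  absences student  grade_rank
0     65        12     Cal          49
1     59         1   Quinn          95
2    100        11   Quinn          95
3     44        11     Cal          49
group by student, min of grade_rank:
student
Cal      49
Quinn    95
Name: grade_rank, dtype: int64
reset_index():
  student  grade_rank
0     Cal          49
1   Quinn          95
add column grade_rank_plus_5 = t['grade_rank'] + 5:
  student  grade_rank  grade_rank_plus_5
0     Cal          49                 54
1   Quinn          95                100
Finally, sum of column 'grade_rank_plus_5' = 154.

154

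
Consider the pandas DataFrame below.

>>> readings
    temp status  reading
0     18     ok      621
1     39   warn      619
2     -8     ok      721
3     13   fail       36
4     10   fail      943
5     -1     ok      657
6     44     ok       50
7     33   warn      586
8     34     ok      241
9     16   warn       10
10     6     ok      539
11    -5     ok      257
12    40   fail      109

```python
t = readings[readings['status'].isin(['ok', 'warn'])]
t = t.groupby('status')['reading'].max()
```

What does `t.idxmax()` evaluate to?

filter rows where status in ['ok', 'warn']:
    temp status  reading
0     18     ok      621
1     39   warn      619
2     -8     ok      721
5     -1     ok      657
6     44     ok       50
7     33   warn      586
8     34     ok      241
9     16   warn       10
10     6     ok      539
11    -5     ok      257
group by status, max of reading:
status
ok      721
warn    619
Name: reading, dtype: int64
Finally, label with the largest value = ok.

ok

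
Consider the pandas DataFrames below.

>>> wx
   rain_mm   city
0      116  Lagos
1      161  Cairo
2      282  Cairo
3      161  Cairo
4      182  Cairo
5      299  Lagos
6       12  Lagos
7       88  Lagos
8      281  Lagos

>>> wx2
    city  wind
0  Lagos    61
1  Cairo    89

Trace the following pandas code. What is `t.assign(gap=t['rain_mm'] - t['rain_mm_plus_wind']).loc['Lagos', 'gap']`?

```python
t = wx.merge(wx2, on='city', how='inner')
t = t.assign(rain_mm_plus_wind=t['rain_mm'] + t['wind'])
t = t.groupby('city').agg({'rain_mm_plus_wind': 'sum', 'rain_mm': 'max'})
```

-802

merge on 'city' (how='inner') → 9 rows:
   rain_mm   city  wind
0      116  Lagos    61
1      161  Cairo    89
2      282  Cairo    89
3      161  Cairo    89
4      182  Cairo    89
5      299  Lagos    61
6       12  Lagos    61
7       88  Lagos    61
8      281  Lagos    61
add column rain_mm_plus_wind = t['rain_mm'] + t['wind']:
   rain_mm   city  wind  rain_mm_plus_wind
0      116  Lagos    61                177
1      161  Cairo    89                250
2      282  Cairo    89                371
3      161  Cairo    89                250
4      182  Cairo    89                271
5      299  Lagos    61                360
6       12  Lagos    61                 73
7       88  Lagos    61                149
8      281  Lagos    61                342
group by city: sum(rain_mm_plus_wind), max(rain_mm):
       rain_mm_plus_wind  rain_mm
city                             
Cairo               1142      282
Lagos               1101      299
add column gap = t['rain_mm'] - t['rain_mm_plus_wind']:
       rain_mm_plus_wind  rain_mm  gap
city                                  
Cairo               1142      282 -860
Lagos               1101      299 -802
Reading off the value at row 'Lagos', column 'gap', we get -802.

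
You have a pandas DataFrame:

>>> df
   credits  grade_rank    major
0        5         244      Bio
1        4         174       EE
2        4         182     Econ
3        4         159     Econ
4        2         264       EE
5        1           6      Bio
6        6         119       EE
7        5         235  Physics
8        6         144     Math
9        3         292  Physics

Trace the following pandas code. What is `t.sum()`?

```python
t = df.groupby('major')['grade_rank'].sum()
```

group by major, sum of grade_rank:
major
Bio        250
EE         557
Econ       341
Math       144
Physics    527
Name: grade_rank, dtype: int64
Reading off the sum of the resulting series, we get 1819.

1819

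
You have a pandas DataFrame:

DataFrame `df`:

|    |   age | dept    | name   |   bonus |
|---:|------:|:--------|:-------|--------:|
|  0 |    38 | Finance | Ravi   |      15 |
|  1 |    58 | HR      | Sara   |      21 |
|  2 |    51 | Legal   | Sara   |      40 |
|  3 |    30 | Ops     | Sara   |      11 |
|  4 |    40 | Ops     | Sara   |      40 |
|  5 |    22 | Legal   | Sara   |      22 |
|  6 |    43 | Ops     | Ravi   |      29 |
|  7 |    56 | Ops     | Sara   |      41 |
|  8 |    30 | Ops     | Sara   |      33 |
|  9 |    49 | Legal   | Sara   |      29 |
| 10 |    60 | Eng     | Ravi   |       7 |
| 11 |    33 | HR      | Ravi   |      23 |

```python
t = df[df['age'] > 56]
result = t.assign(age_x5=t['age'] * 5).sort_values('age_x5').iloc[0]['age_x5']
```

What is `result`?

290

filter rows where age > 56:
    age dept  name  bonus
1    58   HR  Sara     21
10   60  Eng  Ravi      7
add column age_x5 = t['age'] * 5:
    age dept  name  bonus  age_x5
1    58   HR  Sara     21     290
10   60  Eng  Ravi      7     300
sort by age_x5:
    age dept  name  bonus  age_x5
1    58   HR  Sara     21     290
10   60  Eng  Ravi      7     300
Hence 290.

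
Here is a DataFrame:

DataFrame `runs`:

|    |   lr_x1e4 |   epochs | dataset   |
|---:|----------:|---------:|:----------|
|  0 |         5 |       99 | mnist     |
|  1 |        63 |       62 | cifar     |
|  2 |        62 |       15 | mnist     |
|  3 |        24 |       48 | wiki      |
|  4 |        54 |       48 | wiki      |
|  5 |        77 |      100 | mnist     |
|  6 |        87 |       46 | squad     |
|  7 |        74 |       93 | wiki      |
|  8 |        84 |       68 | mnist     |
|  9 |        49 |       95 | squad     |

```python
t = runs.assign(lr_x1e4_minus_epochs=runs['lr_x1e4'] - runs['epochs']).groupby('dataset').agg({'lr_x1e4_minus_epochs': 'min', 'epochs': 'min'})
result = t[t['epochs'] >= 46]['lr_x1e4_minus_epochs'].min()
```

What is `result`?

add column lr_x1e4_minus_epochs = runs['lr_x1e4'] - runs['epochs']:
   lr_x1e4  epochs dataset  lr_x1e4_minus_epochs
0        5      99   mnist                   -94
1       63      62   cifar                     1
2       62      15   mnist                    47
3       24      48    wiki                   -24
4       54      48    wiki                     6
5       77     100   mnist                   -23
6       87      46   squad                    41
7       74      93    wiki                   -19
8       84      68   mnist                    16
9       49      95   squad                   -46
group by dataset: min(lr_x1e4_minus_epochs), min(epochs):
         lr_x1e4_minus_epochs  epochs
dataset                              
cifar                       1      62
mnist                     -94      15
squad                     -46      46
wiki                      -24      48
filter rows where epochs >= 46:
         lr_x1e4_minus_epochs  epochs
dataset                              
cifar                       1      62
squad                     -46      46
wiki                      -24      48

-46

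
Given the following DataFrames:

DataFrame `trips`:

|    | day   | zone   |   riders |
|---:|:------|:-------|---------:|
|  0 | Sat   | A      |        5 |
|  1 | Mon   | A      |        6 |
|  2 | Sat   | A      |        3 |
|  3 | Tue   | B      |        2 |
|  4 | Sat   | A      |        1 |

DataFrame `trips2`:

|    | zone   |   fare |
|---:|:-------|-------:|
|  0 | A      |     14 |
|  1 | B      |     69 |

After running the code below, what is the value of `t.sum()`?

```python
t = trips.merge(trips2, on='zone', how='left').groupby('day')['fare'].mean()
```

merge on 'zone' (how='left') → 5 rows:
   day zone  riders  fare
0  Sat    A       5    14
1  Mon    A       6    14
2  Sat    A       3    14
3  Tue    B       2    69
4  Sat    A       1    14
group by day, mean of fare:
day
Mon    14.0
Sat    14.0
Tue    69.0
Name: fare, dtype: float64
Then the sum of the resulting series: 97.0

97.0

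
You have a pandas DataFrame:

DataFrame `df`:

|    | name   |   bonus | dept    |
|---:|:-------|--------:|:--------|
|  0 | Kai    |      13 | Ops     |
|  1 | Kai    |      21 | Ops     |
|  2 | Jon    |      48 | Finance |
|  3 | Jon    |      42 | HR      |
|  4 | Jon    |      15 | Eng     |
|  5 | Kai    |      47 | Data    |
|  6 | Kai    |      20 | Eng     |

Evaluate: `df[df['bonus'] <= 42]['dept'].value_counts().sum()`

filter rows where bonus <= 42:
  name  bonus dept
0  Kai     13  Ops
1  Kai     21  Ops
3  Jon     42   HR
4  Jon     15  Eng
6  Kai     20  Eng
value_counts of dept:
dept
Ops    2
Eng    2
HR     1
Name: count, dtype: int64
sum of the resulting series → 5

5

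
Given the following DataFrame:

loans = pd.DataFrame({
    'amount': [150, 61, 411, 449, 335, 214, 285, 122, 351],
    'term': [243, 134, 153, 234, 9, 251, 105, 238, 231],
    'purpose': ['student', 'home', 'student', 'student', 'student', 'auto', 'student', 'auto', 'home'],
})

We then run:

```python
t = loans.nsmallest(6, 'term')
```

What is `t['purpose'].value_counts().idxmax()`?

student

take 6 rows with smallest term:
   amount  term  purpose
4     335     9  student
6     285   105  student
1      61   134     home
2     411   153  student
8     351   231     home
3     449   234  student
value_counts of purpose:
purpose
student    4
home       2
Name: count, dtype: int64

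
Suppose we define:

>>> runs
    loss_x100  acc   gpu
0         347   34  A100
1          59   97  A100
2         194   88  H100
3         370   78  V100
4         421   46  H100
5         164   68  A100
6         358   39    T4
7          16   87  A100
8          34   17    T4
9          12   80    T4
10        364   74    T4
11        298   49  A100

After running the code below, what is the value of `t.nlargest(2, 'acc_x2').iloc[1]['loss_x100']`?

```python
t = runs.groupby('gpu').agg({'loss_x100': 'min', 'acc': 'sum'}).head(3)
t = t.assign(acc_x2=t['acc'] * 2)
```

12

group by gpu: min(loss_x100), sum(acc):
      loss_x100  acc
gpu                 
A100         16  335
H100        194  134
T4           12  210
V100        370   78
take first 3 rows:
      loss_x100  acc
gpu                 
A100         16  335
H100        194  134
T4           12  210
add column acc_x2 = t['acc'] * 2:
      loss_x100  acc  acc_x2
gpu                         
A100         16  335     670
H100        194  134     268
T4           12  210     420
take 2 rows with largest acc_x2:
      loss_x100  acc  acc_x2
gpu                         
A100         16  335     670
T4           12  210     420
Taking the value at position 1, column 'loss_x100' gives 12.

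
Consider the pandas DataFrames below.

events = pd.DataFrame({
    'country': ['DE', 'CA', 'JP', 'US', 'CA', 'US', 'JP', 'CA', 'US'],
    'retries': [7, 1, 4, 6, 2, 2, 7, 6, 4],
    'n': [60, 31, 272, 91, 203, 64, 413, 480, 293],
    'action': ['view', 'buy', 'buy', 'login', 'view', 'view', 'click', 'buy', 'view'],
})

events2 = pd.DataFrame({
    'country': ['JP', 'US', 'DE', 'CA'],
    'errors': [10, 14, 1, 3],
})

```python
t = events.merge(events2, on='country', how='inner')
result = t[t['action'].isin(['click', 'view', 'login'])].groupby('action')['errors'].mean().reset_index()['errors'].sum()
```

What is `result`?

merge on 'country' (how='inner') → 9 rows:
  country  retries    n action  errors
0      DE        7   60   view       1
1      CA        1   31    buy       3
2      JP        4  272    buy      10
3      US        6   91  login      14
4      CA        2  203   view       3
5      US        2   64   view      14
6      JP        7  413  click      10
7      CA        6  480    buy       3
8      US        4  293   view      14
filter rows where action in ['click', 'view', 'login']:
  country  retries    n action  errors
0      DE        7   60   view       1
3      US        6   91  login      14
4      CA        2  203   view       3
5      US        2   64   view      14
6      JP        7  413  click      10
8      US        4  293   view      14
group by action, mean of errors:
action
click    10.0
login    14.0
view      8.0
Name: errors, dtype: float64
reset_index():
  action  errors
0  click    10.0
1  login    14.0
2   view     8.0
So sum() = 32.0.

32.0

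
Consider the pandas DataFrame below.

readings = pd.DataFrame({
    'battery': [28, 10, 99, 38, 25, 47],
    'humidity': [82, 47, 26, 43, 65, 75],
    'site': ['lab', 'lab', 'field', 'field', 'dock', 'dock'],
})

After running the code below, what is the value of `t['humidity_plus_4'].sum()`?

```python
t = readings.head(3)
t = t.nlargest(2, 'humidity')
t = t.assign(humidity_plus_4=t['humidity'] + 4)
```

137

take first 3 rows:
   battery  humidity   site
0       28        82    lab
1       10        47    lab
2       99        26  field
take 2 rows with largest humidity:
   battery  humidity site
0       28        82  lab
1       10        47  lab
add column humidity_plus_4 = t['humidity'] + 4:
   battery  humidity site  humidity_plus_4
0       28        82  lab               86
1       10        47  lab               51
sum of column 'humidity_plus_4' → 137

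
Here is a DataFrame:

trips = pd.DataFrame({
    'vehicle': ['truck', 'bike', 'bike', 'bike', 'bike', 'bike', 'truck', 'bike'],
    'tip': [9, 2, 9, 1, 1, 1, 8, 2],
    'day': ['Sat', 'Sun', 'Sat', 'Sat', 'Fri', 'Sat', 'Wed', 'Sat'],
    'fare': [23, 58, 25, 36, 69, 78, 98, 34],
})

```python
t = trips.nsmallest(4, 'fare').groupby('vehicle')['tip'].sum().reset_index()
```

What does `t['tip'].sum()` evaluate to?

21

take 4 rows with smallest fare:
  vehicle  tip  day  fare
0   truck    9  Sat    23
2    bike    9  Sat    25
7    bike    2  Sat    34
3    bike    1  Sat    36
group by vehicle, sum of tip:
vehicle
bike     12
truck     9
Name: tip, dtype: int64
reset_index():
  vehicle  tip
0    bike   12
1   truck    9
Then the sum of column 'tip': 21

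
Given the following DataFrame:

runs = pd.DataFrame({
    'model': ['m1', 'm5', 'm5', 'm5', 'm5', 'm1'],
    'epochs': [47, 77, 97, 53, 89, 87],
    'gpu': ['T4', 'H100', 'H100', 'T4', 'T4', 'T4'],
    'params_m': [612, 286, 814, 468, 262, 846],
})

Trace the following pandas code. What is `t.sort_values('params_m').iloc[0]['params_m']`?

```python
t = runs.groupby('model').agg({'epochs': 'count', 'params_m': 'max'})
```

814

group by model: count(epochs), max(params_m):
       epochs  params_m
model                  
m1          2       846
m5          4       814
sort by params_m:
       epochs  params_m
model                  
m5          4       814
m1          2       846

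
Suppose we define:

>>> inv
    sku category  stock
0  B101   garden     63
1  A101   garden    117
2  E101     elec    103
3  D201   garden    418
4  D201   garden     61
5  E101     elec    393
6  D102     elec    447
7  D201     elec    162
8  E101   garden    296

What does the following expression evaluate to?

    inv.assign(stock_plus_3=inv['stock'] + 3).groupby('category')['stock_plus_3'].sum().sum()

2087

add column stock_plus_3 = inv['stock'] + 3:
    sku category  stock  stock_plus_3
0  B101   garden     63            66
1  A101   garden    117           120
2  E101     elec    103           106
3  D201   garden    418           421
4  D201   garden     61            64
5  E101     elec    393           396
6  D102     elec    447           450
7  D201     elec    162           165
8  E101   garden    296           299
group by category, sum of stock_plus_3:
category
elec      1117
garden     970
Name: stock_plus_3, dtype: int64
Reading off the sum of the resulting series, we get 2087.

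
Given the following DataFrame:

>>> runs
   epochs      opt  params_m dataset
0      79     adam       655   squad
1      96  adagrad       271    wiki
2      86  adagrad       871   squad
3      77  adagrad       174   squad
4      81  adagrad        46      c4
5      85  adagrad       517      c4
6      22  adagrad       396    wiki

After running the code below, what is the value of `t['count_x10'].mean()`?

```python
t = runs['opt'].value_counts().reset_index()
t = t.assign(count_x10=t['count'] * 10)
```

value_counts of opt:
opt
adagrad    6
adam       1
Name: count, dtype: int64
reset_index():
       opt  count
0  adagrad      6
1     adam      1
add column count_x10 = t['count'] * 10:
       opt  count  count_x10
0  adagrad      6         60
1     adam      1         10
Taking the mean of column 'count_x10' gives 35.0.

35.0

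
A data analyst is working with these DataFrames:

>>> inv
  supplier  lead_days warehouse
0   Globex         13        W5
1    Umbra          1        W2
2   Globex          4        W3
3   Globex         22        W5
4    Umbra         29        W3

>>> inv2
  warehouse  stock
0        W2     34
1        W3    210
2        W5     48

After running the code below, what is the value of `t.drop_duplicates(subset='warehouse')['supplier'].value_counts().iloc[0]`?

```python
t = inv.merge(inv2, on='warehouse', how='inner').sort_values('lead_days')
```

2

merge on 'warehouse' (how='inner') → 5 rows:
  supplier  lead_days warehouse  stock
0   Globex         13        W5     48
1    Umbra          1        W2     34
2   Globex          4        W3    210
3   Globex         22        W5     48
4    Umbra         29        W3    210
sort by lead_days:
  supplier  lead_days warehouse  stock
1    Umbra          1        W2     34
2   Globex          4        W3    210
0   Globex         13        W5     48
3   Globex         22        W5     48
4    Umbra         29        W3    210
drop duplicate warehouse (keep=first):
  supplier  lead_days warehouse  stock
1    Umbra          1        W2     34
2   Globex          4        W3    210
0   Globex         13        W5     48
value_counts of supplier:
supplier
Globex    2
Umbra     1
Name: count, dtype: int64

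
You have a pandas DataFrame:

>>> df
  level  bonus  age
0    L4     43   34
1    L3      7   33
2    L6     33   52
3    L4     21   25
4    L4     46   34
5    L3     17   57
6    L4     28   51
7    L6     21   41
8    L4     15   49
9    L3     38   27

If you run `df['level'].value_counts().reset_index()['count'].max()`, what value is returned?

5

value_counts of level:
level
L4    5
L3    3
L6    2
Name: count, dtype: int64
reset_index():
  level  count
0    L4      5
1    L3      3
2    L6      2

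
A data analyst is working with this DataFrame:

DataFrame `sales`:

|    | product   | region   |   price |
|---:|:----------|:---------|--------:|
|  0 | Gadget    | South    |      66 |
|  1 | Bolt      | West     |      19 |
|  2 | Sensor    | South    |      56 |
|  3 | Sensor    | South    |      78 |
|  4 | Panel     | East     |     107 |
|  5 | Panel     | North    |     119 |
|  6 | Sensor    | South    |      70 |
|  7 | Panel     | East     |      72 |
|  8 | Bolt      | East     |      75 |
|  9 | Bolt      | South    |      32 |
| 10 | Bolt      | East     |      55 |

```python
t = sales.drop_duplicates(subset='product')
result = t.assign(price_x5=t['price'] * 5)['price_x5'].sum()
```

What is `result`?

drop duplicate product (keep=first):
  product region  price
0  Gadget  South     66
1    Bolt   West     19
2  Sensor  South     56
4   Panel   East    107
add column price_x5 = t['price'] * 5:
  product region  price  price_x5
0  Gadget  South     66       330
1    Bolt   West     19        95
2  Sensor  South     56       280
4   Panel   East    107       535
Taking the sum of column 'price_x5' gives 1240.

1240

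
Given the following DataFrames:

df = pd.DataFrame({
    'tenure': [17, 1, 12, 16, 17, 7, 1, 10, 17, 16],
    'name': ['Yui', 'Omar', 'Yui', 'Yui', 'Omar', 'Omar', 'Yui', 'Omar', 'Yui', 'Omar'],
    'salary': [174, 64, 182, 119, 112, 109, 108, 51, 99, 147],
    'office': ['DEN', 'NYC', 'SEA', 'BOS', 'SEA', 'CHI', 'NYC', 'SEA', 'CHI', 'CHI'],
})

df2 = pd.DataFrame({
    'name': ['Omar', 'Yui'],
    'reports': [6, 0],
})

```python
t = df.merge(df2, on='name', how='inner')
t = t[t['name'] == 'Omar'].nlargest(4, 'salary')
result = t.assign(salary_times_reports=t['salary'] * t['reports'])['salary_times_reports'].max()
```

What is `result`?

882

merge on 'name' (how='inner') → 10 rows:
   tenure  name  salary office  reports
0      17   Yui     174    DEN        0
1       1  Omar      64    NYC        6
2      12   Yui     182    SEA        0
3      16   Yui     119    BOS        0
4      17  Omar     112    SEA        6
5       7  Omar     109    CHI        6
6       1   Yui     108    NYC        0
7      10  Omar      51    SEA        6
8      17   Yui      99    CHI        0
9      16  Omar     147    CHI        6
filter rows where name == 'Omar':
   tenure  name  salary office  reports
1       1  Omar      64    NYC        6
4      17  Omar     112    SEA        6
5       7  Omar     109    CHI        6
7      10  Omar      51    SEA        6
9      16  Omar     147    CHI        6
take 4 rows with largest salary:
   tenure  name  salary office  reports
9      16  Omar     147    CHI        6
4      17  Omar     112    SEA        6
5       7  Omar     109    CHI        6
1       1  Omar      64    NYC        6
add column salary_times_reports = t['salary'] * t['reports']:
   tenure  name  salary office  reports  salary_times_reports
9      16  Omar     147    CHI        6                   882
4      17  Omar     112    SEA        6                   672
5       7  Omar     109    CHI        6                   654
1       1  Omar      64    NYC        6                   384
Hence 882.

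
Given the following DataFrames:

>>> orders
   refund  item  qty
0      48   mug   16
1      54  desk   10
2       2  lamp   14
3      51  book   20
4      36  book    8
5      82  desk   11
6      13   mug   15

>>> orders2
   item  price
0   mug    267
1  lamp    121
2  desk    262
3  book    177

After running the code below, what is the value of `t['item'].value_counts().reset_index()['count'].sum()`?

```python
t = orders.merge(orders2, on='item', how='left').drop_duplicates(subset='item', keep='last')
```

4

merge on 'item' (how='left') → 7 rows:
   refund  item  qty  price
0      48   mug   16    267
1      54  desk   10    262
2       2  lamp   14    121
3      51  book   20    177
4      36  book    8    177
5      82  desk   11    262
6      13   mug   15    267
drop duplicate item (keep=last):
   refund  item  qty  price
2       2  lamp   14    121
4      36  book    8    177
5      82  desk   11    262
6      13   mug   15    267
value_counts of item:
item
lamp    1
book    1
desk    1
mug     1
Name: count, dtype: int64
reset_index():
   item  count
0  lamp      1
1  book      1
2  desk      1
3   mug      1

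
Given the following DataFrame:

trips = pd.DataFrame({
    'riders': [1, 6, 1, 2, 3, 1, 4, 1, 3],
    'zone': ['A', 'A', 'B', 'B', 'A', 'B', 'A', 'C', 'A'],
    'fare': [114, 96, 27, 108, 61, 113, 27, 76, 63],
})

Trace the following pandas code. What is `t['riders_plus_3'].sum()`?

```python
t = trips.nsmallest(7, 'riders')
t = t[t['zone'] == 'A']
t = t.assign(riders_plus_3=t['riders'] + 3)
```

16

take 7 rows with smallest riders:
   riders zone  fare
0       1    A   114
2       1    B    27
5       1    B   113
7       1    C    76
3       2    B   108
4       3    A    61
8       3    A    63
filter rows where zone == 'A':
   riders zone  fare
0       1    A   114
4       3    A    61
8       3    A    63
add column riders_plus_3 = t['riders'] + 3:
   riders zone  fare  riders_plus_3
0       1    A   114              4
4       3    A    61              6
8       3    A    63              6
Finally, sum of column 'riders_plus_3' = 16.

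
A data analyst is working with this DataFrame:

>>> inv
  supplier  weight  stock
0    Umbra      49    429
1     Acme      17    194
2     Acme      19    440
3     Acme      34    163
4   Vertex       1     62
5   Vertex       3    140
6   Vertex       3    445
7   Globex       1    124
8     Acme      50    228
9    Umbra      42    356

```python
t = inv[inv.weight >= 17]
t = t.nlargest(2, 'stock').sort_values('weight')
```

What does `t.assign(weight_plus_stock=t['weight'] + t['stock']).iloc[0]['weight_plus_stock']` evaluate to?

filter rows where weight >= 17:
  supplier  weight  stock
0    Umbra      49    429
1     Acme      17    194
2     Acme      19    440
3     Acme      34    163
8     Acme      50    228
9    Umbra      42    356
take 2 rows with largest stock:
  supplier  weight  stock
2     Acme      19    440
0    Umbra      49    429
sort by weight:
  supplier  weight  stock
2     Acme      19    440
0    Umbra      49    429
add column weight_plus_stock = t['weight'] + t['stock']:
  supplier  weight  stock  weight_plus_stock
2     Acme      19    440                459
0    Umbra      49    429                478

459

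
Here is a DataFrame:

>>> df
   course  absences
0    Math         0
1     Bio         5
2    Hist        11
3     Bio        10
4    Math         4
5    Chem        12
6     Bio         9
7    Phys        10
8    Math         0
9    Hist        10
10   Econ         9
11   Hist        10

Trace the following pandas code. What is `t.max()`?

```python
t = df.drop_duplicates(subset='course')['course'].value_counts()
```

1

drop duplicate course (keep=first):
   course  absences
0    Math         0
1     Bio         5
2    Hist        11
5    Chem        12
7    Phys        10
10   Econ         9
value_counts of course:
course
Math    1
Bio     1
Hist    1
Chem    1
Phys    1
Econ    1
Name: count, dtype: int64
So max() = 1.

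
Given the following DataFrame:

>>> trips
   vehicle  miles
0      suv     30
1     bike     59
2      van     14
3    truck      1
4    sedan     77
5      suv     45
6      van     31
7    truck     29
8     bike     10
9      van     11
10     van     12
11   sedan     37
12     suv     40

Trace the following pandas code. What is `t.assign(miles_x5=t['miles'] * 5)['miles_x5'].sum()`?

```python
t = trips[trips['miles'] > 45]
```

680

filter rows where miles > 45:
  vehicle  miles
1    bike     59
4   sedan     77
add column miles_x5 = t['miles'] * 5:
  vehicle  miles  miles_x5
1    bike     59       295
4   sedan     77       385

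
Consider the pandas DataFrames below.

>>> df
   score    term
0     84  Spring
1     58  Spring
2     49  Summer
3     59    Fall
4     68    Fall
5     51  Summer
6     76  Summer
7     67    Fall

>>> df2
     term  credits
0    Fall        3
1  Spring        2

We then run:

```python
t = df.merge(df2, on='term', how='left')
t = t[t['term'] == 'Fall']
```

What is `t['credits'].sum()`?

merge on 'term' (how='left') → 8 rows:
   score    term  credits
0     84  Spring      2.0
1     58  Spring      2.0
2     49  Summer      NaN
3     59    Fall      3.0
4     68    Fall      3.0
5     51  Summer      NaN
6     76  Summer      NaN
7     67    Fall      3.0
filter rows where term == 'Fall':
   score  term  credits
3     59  Fall      3.0
4     68  Fall      3.0
7     67  Fall      3.0
Then the sum of column 'credits': 9.0

9.0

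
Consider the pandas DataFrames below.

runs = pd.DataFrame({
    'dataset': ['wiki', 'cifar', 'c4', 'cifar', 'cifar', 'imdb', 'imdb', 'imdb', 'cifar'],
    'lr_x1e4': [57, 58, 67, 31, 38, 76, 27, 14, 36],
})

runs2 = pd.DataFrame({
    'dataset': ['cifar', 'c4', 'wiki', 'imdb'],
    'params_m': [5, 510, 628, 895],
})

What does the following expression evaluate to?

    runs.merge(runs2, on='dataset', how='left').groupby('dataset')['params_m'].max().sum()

merge on 'dataset' (how='left') → 9 rows:
  dataset  lr_x1e4  params_m
0    wiki       57       628
1   cifar       58         5
2      c4       67       510
3   cifar       31         5
4   cifar       38         5
5    imdb       76       895
6    imdb       27       895
7    imdb       14       895
8   cifar       36         5
group by dataset, max of params_m:
dataset
c4       510
cifar      5
imdb     895
wiki     628
Name: params_m, dtype: int64
Taking the sum of the resulting series gives 2038.

2038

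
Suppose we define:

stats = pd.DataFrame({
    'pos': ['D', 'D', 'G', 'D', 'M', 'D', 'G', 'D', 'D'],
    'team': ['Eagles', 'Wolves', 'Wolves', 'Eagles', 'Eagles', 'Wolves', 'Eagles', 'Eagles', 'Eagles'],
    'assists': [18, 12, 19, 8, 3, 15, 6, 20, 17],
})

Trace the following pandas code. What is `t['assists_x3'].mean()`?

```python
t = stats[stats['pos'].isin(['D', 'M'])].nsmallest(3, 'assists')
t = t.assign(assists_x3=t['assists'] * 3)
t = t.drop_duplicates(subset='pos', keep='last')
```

filter rows where pos in ['D', 'M']:
  pos    team  assists
0   D  Eagles       18
1   D  Wolves       12
3   D  Eagles        8
4   M  Eagles        3
5   D  Wolves       15
7   D  Eagles       20
8   D  Eagles       17
take 3 rows with smallest assists:
  pos    team  assists
4   M  Eagles        3
3   D  Eagles        8
1   D  Wolves       12
add column assists_x3 = t['assists'] * 3:
  pos    team  assists  assists_x3
4   M  Eagles        3           9
3   D  Eagles        8          24
1   D  Wolves       12          36
drop duplicate pos (keep=last):
  pos    team  assists  assists_x3
4   M  Eagles        3           9
1   D  Wolves       12          36
Hence 22.5.

22.5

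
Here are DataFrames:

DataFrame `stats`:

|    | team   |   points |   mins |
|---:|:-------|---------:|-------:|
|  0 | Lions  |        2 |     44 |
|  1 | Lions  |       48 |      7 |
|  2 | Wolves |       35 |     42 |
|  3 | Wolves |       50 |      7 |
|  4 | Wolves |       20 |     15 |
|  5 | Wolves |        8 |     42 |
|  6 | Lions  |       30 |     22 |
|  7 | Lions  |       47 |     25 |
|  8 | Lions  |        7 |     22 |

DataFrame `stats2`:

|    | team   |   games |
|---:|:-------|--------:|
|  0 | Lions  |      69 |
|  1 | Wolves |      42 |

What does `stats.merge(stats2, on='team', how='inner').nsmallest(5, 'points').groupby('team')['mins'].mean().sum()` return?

merge on 'team' (how='inner') → 9 rows:
     team  points  mins  games
0   Lions       2    44     69
1   Lions      48     7     69
2  Wolves      35    42     42
3  Wolves      50     7     42
4  Wolves      20    15     42
5  Wolves       8    42     42
6   Lions      30    22     69
7   Lions      47    25     69
8   Lions       7    22     69
take 5 rows with smallest points:
     team  points  mins  games
0   Lions       2    44     69
8   Lions       7    22     69
5  Wolves       8    42     42
4  Wolves      20    15     42
6   Lions      30    22     69
group by team, mean of mins:
team
Lions     29.333333
Wolves    28.500000
Name: mins, dtype: float64
So sum() = 57.8333333333.

57.8333333333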